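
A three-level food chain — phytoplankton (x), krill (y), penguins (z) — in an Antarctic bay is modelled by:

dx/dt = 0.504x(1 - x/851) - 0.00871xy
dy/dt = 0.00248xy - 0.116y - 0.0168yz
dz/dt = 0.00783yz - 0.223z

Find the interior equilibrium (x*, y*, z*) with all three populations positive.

From dz/dt = 0: 0.00783y* = 0.223, so y* = 28.5.
From dx/dt = 0: 0.504(1 - x*/851) = 0.00871·28.5, giving x* = 851·(1 - 0.492) = 432.
From dy/dt = 0: 0.00248·432 - 0.116 = 0.0168z*, so z* = 0.956/0.0168 = 56.9.

x* ≈ 432, y* ≈ 28.5, z* ≈ 56.9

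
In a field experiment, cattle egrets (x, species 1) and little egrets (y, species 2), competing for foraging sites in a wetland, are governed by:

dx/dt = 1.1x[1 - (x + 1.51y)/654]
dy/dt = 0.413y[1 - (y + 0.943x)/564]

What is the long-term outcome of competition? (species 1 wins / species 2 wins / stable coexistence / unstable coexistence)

Compare the nullcline intercepts: K1/α12 = 654/1.51 = 433 < K2 = 564; K2/α21 = 564/0.943 = 598 < K1 = 654.
Since both are reversed, neither can invade when rare; the interior point is a saddle.

unstable coexistence (outcome depends on initial conditions)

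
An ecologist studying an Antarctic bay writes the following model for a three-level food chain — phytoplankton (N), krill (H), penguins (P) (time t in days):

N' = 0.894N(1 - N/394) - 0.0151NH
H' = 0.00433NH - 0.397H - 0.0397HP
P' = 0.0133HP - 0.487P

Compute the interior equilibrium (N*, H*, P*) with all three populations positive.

From dP/dt = 0: 0.0133H* = 0.487, so H* = 36.6.
From dN/dt = 0: 0.894(1 - N*/394) = 0.0151·36.6, giving N* = 394·(1 - 0.618) = 150.
From dH/dt = 0: 0.00433·150 - 0.397 = 0.0397P*, so P* = 0.254/0.0397 = 6.4.

N* ≈ 150, H* ≈ 36.6, P* ≈ 6.4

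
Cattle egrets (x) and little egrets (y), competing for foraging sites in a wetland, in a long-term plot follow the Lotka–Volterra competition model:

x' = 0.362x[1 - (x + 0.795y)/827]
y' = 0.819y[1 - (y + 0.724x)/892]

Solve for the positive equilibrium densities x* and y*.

x* ≈ 278, y* ≈ 691

Setting both brackets to zero gives the nullclines x + 0.795y = 827 and 0.724x + y = 892.
Substituting y = 892 - 0.724x into the first: x(1 - 0.795·0.724) = 827 - 0.795·892.
So x* = 118/0.424 = 278, and then y* = 892 - 0.724·278 = 691.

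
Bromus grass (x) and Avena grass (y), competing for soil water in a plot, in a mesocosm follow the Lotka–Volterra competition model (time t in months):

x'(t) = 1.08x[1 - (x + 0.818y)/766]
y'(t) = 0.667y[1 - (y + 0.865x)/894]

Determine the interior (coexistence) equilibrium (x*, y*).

Setting both brackets to zero gives the nullclines x + 0.818y = 766 and 0.865x + y = 894.
Substituting y = 894 - 0.865x into the first: x(1 - 0.818·0.865) = 766 - 0.818·894.
So x* = 34.7/0.292 = 119, and then y* = 894 - 0.865·119 = 791.

x* ≈ 119, y* ≈ 791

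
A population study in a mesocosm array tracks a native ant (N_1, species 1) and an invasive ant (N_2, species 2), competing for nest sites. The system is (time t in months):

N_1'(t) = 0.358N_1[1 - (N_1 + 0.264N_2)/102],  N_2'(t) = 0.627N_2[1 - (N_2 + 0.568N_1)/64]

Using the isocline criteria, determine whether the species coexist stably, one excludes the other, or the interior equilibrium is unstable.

Compare the nullcline intercepts: K1/α12 = 102/0.264 = 386 > K2 = 64; K2/α21 = 64/0.568 = 113 > K1 = 102.
Since both inequalities hold, each species can invade when rare, so the interior equilibrium is stable.

stable coexistence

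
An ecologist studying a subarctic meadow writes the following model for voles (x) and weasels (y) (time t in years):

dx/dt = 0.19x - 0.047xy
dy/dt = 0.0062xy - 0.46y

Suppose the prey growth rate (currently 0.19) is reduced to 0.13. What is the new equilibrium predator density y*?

y* ≈ 2.77

At the interior fixed point, setting dx/dt = 0 with x > 0 fixes y* = (prey growth rate)/(xy coefficient) — independent of the other coefficients.
With the change, y* = 0.13/0.047 = 2.77; it falls from 4.04.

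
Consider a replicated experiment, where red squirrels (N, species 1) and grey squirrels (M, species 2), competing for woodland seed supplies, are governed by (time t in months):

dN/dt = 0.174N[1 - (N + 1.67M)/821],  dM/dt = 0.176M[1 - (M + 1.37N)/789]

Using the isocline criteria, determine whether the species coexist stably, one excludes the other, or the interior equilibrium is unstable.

unstable coexistence (outcome depends on initial conditions)

Compare the nullcline intercepts: K1/α12 = 821/1.67 = 492 < K2 = 789; K2/α21 = 789/1.37 = 576 < K1 = 821.
Since both are reversed, neither can invade when rare; the interior point is a saddle.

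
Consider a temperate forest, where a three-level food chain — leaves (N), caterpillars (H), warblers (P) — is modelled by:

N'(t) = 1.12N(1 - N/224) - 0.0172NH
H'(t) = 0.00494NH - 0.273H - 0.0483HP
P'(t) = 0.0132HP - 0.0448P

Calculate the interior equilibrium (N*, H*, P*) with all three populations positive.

From dP/dt = 0: 0.0132H* = 0.0448, so H* = 3.39.
From dN/dt = 0: 1.12(1 - N*/224) = 0.0172·3.39, giving N* = 224·(1 - 0.0521) = 212.
From dH/dt = 0: 0.00494·212 - 0.273 = 0.0483P*, so P* = 0.776/0.0483 = 16.1.

N* ≈ 212, H* ≈ 3.39, P* ≈ 16.1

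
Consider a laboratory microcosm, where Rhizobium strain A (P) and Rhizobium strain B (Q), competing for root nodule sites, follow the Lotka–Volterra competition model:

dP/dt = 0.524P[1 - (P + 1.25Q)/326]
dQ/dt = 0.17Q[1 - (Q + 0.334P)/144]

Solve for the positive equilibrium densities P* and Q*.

Setting both brackets to zero gives the nullclines P + 1.25Q = 326 and 0.334P + Q = 144.
Substituting Q = 144 - 0.334P into the first: P(1 - 1.25·0.334) = 326 - 1.25·144.
So P* = 146/0.583 = 251, and then Q* = 144 - 0.334·251 = 60.3.

P* ≈ 251, Q* ≈ 60.3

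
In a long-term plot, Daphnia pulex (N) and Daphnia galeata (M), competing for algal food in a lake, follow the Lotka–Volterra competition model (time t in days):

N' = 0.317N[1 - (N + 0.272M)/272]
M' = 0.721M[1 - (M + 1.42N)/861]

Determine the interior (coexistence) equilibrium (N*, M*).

N* ≈ 61.6, M* ≈ 774

Setting both brackets to zero gives the nullclines N + 0.272M = 272 and 1.42N + M = 861.
Substituting M = 861 - 1.42N into the first: N(1 - 0.272·1.42) = 272 - 0.272·861.
So N* = 37.8/0.614 = 61.6, and then M* = 861 - 1.42·61.6 = 774.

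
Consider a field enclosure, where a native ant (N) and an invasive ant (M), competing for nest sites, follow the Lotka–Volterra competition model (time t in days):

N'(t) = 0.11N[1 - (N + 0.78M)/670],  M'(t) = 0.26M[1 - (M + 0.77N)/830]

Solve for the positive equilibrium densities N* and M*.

N* ≈ 56.6, M* ≈ 786

Setting both brackets to zero gives the nullclines N + 0.78M = 670 and 0.77N + M = 830.
Substituting M = 830 - 0.77N into the first: N(1 - 0.78·0.77) = 670 - 0.78·830.
So N* = 22.6/0.399 = 56.6, and then M* = 830 - 0.77·56.6 = 786.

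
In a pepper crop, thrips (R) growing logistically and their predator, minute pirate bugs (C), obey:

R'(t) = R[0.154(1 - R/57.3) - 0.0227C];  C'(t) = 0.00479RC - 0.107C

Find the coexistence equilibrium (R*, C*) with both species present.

From dC/dt = 0 with C > 0: 0.00479R* = 0.107, so R* = 22.3.
Substitute into dR/dt = 0: 0.154(1 - 22.3/57.3) = 0.0227C*.
The bracket is 0.61, giving C* = 0.094/0.0227 = 4.14.

R* ≈ 22.3, C* ≈ 4.14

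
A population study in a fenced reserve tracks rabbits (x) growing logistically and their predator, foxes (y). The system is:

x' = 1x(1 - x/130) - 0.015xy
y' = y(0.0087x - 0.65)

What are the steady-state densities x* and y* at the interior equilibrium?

From dy/dt = 0 with y > 0: 0.0087x* = 0.65, so x* = 74.7.
Substitute into dx/dt = 0: 1(1 - 74.7/130) = 0.015y*.
The bracket is 0.425, giving y* = 0.425/0.015 = 28.4.

x* ≈ 74.7, y* ≈ 28.4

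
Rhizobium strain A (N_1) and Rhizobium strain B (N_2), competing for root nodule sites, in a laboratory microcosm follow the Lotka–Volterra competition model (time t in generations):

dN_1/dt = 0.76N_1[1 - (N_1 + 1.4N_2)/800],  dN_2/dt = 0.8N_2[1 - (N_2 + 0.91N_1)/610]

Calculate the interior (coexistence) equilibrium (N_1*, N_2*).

N_1* ≈ 197, N_2* ≈ 431

Setting both brackets to zero gives the nullclines N_1 + 1.4N_2 = 800 and 0.91N_1 + N_2 = 610.
Substituting N_2 = 610 - 0.91N_1 into the first: N_1(1 - 1.4·0.91) = 800 - 1.4·610.
So N_1* = -54/-0.274 = 197, and then N_2* = 610 - 0.91·197 = 431.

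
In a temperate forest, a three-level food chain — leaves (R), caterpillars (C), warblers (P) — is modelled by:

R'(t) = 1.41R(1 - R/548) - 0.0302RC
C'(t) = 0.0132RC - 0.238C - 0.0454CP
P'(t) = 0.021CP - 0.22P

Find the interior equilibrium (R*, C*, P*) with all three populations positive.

R* ≈ 425, C* ≈ 10.5, P* ≈ 118

From dP/dt = 0: 0.021C* = 0.22, so C* = 10.5.
From dR/dt = 0: 1.41(1 - R*/548) = 0.0302·10.5, giving R* = 548·(1 - 0.224) = 425.
From dC/dt = 0: 0.0132·425 - 0.238 = 0.0454P*, so P* = 5.37/0.0454 = 118.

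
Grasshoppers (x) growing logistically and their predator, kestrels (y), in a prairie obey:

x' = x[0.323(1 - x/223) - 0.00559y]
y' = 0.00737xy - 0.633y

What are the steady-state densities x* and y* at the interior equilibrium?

x* ≈ 85.9, y* ≈ 35.5

From dy/dt = 0 with y > 0: 0.00737x* = 0.633, so x* = 85.9.
Substitute into dx/dt = 0: 0.323(1 - 85.9/223) = 0.00559y*.
The bracket is 0.615, giving y* = 0.199/0.00559 = 35.5.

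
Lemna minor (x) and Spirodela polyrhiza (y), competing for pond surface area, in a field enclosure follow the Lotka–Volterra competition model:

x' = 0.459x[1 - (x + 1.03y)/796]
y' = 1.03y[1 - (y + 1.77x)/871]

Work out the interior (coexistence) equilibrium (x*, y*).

Setting both brackets to zero gives the nullclines x + 1.03y = 796 and 1.77x + y = 871.
Substituting y = 871 - 1.77x into the first: x(1 - 1.03·1.77) = 796 - 1.03·871.
So x* = -101/-0.823 = 123, and then y* = 871 - 1.77·123 = 654.

x* ≈ 123, y* ≈ 654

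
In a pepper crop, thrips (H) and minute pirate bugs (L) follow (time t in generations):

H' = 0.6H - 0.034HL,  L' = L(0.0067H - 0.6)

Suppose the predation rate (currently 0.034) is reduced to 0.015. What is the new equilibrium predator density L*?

L* ≈ 40

At the interior fixed point, setting dH/dt = 0 with H > 0 fixes L* = (prey growth rate)/(HL coefficient) — independent of the other coefficients.
With the change, L* = 0.6/0.015 = 40; it rises from 17.6.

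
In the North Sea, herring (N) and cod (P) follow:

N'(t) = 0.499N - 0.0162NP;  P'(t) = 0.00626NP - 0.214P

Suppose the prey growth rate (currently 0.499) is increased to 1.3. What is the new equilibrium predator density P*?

P* ≈ 80.2

At the interior fixed point, setting dN/dt = 0 with N > 0 fixes P* = (prey growth rate)/(NP coefficient) — independent of the other coefficients.
With the change, P* = 1.3/0.0162 = 80.2; it rises from 30.8.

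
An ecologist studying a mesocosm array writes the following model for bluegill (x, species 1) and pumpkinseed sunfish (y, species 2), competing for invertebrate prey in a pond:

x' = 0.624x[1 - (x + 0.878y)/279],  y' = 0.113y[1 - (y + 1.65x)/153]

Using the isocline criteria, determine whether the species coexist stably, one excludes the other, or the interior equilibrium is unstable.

species 1 excludes species 2

Compare the nullcline intercepts: K1/α12 = 279/0.878 = 318 > K2 = 153; K2/α21 = 153/1.65 = 92.7 < K1 = 279.
Since the inequalities point opposite ways, species 1 can invade but species 2 cannot.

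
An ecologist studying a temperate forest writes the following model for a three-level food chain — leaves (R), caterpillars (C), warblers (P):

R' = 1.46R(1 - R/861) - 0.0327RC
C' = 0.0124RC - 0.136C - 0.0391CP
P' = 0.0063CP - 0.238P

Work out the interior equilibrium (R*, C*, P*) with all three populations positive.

From dP/dt = 0: 0.0063C* = 0.238, so C* = 37.8.
From dR/dt = 0: 1.46(1 - R*/861) = 0.0327·37.8, giving R* = 861·(1 - 0.846) = 132.
From dC/dt = 0: 0.0124·132 - 0.136 = 0.0391P*, so P* = 1.51/0.0391 = 38.5.

R* ≈ 132, C* ≈ 37.8, P* ≈ 38.5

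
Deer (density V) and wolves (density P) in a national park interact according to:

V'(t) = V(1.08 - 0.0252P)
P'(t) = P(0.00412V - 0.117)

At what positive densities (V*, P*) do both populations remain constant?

V* ≈ 28.4, P* ≈ 42.9

Set dP/dt = 0 with P > 0: 0.00412V - 0.117 = 0, so V* = 0.117/0.00412 = 28.4.
Set dV/dt = 0 with V > 0: 1.08 - 0.0252P = 0, so P* = 1.08/0.0252 = 42.9.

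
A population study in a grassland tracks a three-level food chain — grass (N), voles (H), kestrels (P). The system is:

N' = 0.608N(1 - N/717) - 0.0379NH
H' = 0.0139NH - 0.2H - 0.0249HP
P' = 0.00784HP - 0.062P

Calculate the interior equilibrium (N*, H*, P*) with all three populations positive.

N* ≈ 364, H* ≈ 7.91, P* ≈ 195

From dP/dt = 0: 0.00784H* = 0.062, so H* = 7.91.
From dN/dt = 0: 0.608(1 - N*/717) = 0.0379·7.91, giving N* = 717·(1 - 0.493) = 364.
From dH/dt = 0: 0.0139·364 - 0.2 = 0.0249P*, so P* = 4.85/0.0249 = 195.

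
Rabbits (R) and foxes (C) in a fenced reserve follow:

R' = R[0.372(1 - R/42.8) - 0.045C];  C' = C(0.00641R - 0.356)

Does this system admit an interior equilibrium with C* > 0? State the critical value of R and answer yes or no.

Threshold R = 55.5; K < 55.5, so no, the predator goes extinct.

The predator equation gives dC/dt > 0 only when R > 0.356/0.00641 = 55.5.
Without the predator, R → K = 42.8. Since 42.8 < 55.5, the predator cannot invade.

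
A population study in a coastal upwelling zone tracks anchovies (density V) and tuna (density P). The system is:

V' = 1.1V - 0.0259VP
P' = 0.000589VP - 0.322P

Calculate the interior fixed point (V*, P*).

V* ≈ 547, P* ≈ 42.5

Set dP/dt = 0 with P > 0: 0.000589V - 0.322 = 0, so V* = 0.322/0.000589 = 547.
Set dV/dt = 0 with V > 0: 1.1 - 0.0259P = 0, so P* = 1.1/0.0259 = 42.5.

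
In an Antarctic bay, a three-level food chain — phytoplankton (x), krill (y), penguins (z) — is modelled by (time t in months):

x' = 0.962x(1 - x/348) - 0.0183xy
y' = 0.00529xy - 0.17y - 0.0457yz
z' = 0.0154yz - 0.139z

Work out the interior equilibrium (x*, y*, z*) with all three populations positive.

x* ≈ 288, y* ≈ 9.03, z* ≈ 29.6

From dz/dt = 0: 0.0154y* = 0.139, so y* = 9.03.
From dx/dt = 0: 0.962(1 - x*/348) = 0.0183·9.03, giving x* = 348·(1 - 0.172) = 288.
From dy/dt = 0: 0.00529·288 - 0.17 = 0.0457z*, so z* = 1.35/0.0457 = 29.6.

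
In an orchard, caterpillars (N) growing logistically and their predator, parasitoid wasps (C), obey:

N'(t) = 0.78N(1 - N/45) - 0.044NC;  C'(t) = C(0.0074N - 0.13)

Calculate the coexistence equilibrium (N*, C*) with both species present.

From dC/dt = 0 with C > 0: 0.0074N* = 0.13, so N* = 17.6.
Substitute into dN/dt = 0: 0.78(1 - 17.6/45) = 0.044C*.
The bracket is 0.61, giving C* = 0.475/0.044 = 10.8.

N* ≈ 17.6, C* ≈ 10.8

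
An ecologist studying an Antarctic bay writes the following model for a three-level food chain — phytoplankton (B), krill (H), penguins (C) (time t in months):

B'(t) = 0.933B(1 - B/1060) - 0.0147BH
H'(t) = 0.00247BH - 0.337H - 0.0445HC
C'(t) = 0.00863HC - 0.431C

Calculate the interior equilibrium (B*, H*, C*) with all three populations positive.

From dC/dt = 0: 0.00863H* = 0.431, so H* = 49.9.
From dB/dt = 0: 0.933(1 - B*/1060) = 0.0147·49.9, giving B* = 1060·(1 - 0.787) = 226.
From dH/dt = 0: 0.00247·226 - 0.337 = 0.0445C*, so C* = 0.221/0.0445 = 4.97.

B* ≈ 226, H* ≈ 49.9, C* ≈ 4.97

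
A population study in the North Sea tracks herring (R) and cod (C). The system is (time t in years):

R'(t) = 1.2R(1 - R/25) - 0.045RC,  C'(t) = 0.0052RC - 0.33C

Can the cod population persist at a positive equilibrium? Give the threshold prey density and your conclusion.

The predator equation gives dC/dt > 0 only when R > 0.33/0.0052 = 63.5.
Without the predator, R → K = 25. Since 25 < 63.5, the predator cannot invade.

Threshold R = 63.5; K < 63.5, so no, the predator goes extinct.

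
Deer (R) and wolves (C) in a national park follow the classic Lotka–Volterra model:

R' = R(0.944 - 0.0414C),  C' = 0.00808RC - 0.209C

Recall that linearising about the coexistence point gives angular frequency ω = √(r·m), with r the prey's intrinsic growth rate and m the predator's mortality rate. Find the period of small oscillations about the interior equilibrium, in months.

Here r = 0.944 and m = 0.209, so r·m = 0.197.
ω = √0.197 = 0.444 per month, hence T = 2π/ω ≈ 14.1 months.

T ≈ 14.1 months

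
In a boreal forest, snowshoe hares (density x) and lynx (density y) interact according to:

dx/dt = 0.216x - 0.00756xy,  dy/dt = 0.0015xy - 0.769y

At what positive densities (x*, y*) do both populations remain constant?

Set dy/dt = 0 with y > 0: 0.0015x - 0.769 = 0, so x* = 0.769/0.0015 = 513.
Set dx/dt = 0 with x > 0: 0.216 - 0.00756y = 0, so y* = 0.216/0.00756 = 28.6.

x* ≈ 513, y* ≈ 28.6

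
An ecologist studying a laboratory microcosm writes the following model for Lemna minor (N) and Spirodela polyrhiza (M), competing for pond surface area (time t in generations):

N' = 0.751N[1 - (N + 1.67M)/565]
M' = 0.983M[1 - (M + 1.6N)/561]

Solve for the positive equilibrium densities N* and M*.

N* ≈ 222, M* ≈ 205

Setting both brackets to zero gives the nullclines N + 1.67M = 565 and 1.6N + M = 561.
Substituting M = 561 - 1.6N into the first: N(1 - 1.67·1.6) = 565 - 1.67·561.
So N* = -372/-1.67 = 222, and then M* = 561 - 1.6·222 = 205.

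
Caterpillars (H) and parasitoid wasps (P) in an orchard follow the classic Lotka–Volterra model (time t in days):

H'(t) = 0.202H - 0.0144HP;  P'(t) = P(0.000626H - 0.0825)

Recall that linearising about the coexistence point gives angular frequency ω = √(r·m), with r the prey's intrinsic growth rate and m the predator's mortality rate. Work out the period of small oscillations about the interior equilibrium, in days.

Here r = 0.202 and m = 0.0825, so r·m = 0.0167.
ω = √0.0167 = 0.129 per day, hence T = 2π/ω ≈ 48.7 days.

T ≈ 48.7 days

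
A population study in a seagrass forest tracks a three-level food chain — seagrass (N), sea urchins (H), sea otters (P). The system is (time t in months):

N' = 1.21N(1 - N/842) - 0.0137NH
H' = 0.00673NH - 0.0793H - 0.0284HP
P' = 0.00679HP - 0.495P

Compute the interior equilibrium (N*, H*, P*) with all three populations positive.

N* ≈ 147, H* ≈ 72.9, P* ≈ 32

From dP/dt = 0: 0.00679H* = 0.495, so H* = 72.9.
From dN/dt = 0: 1.21(1 - N*/842) = 0.0137·72.9, giving N* = 842·(1 - 0.825) = 147.
From dH/dt = 0: 0.00673·147 - 0.0793 = 0.0284P*, so P* = 0.91/0.0284 = 32.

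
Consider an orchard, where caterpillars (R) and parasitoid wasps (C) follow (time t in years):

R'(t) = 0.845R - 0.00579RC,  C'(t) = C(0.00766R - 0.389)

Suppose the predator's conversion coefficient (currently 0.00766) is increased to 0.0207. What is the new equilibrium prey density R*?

R* ≈ 18.8

At the interior fixed point, setting dC/dt = 0 with C > 0 fixes R* = (predator death rate)/(RC coefficient) — independent of the other coefficients.
With the change, R* = 0.389/0.0207 = 18.8; it falls from 50.8.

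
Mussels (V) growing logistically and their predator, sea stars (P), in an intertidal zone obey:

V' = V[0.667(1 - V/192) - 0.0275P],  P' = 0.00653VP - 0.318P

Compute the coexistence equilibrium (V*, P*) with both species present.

V* ≈ 48.7, P* ≈ 18.1

From dP/dt = 0 with P > 0: 0.00653V* = 0.318, so V* = 48.7.
Substitute into dV/dt = 0: 0.667(1 - 48.7/192) = 0.0275P*.
The bracket is 0.746, giving P* = 0.498/0.0275 = 18.1.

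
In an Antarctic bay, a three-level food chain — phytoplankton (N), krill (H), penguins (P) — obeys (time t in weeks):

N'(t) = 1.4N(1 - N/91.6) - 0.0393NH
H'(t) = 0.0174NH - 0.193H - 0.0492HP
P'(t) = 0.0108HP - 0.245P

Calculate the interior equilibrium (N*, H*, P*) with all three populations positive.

N* ≈ 33.3, H* ≈ 22.7, P* ≈ 7.84

From dP/dt = 0: 0.0108H* = 0.245, so H* = 22.7.
From dN/dt = 0: 1.4(1 - N*/91.6) = 0.0393·22.7, giving N* = 91.6·(1 - 0.637) = 33.3.
From dH/dt = 0: 0.0174·33.3 - 0.193 = 0.0492P*, so P* = 0.386/0.0492 = 7.84.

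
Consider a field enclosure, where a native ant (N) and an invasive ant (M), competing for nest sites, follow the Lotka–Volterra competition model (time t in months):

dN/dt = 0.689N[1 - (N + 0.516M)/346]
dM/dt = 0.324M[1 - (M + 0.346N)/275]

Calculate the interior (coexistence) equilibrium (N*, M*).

Setting both brackets to zero gives the nullclines N + 0.516M = 346 and 0.346N + M = 275.
Substituting M = 275 - 0.346N into the first: N(1 - 0.516·0.346) = 346 - 0.516·275.
So N* = 204/0.821 = 248, and then M* = 275 - 0.346·248 = 189.

N* ≈ 248, M* ≈ 189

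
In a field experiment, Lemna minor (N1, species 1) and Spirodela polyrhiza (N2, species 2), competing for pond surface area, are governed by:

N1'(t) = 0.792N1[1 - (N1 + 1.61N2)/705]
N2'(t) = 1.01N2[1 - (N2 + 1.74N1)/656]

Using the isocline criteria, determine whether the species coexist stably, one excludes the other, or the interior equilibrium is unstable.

unstable coexistence (outcome depends on initial conditions)

Compare the nullcline intercepts: K1/α12 = 705/1.61 = 438 < K2 = 656; K2/α21 = 656/1.74 = 377 < K1 = 705.
Since both are reversed, neither can invade when rare; the interior point is a saddle.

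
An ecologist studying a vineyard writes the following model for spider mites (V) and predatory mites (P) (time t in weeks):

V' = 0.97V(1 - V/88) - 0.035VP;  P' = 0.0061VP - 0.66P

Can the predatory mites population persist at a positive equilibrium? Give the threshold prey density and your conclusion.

The predator equation gives dP/dt > 0 only when V > 0.66/0.0061 = 108.
Without the predator, V → K = 88. Since 88 < 108, the predator cannot invade.

Threshold V = 108; K < 108, so no, the predator goes extinct.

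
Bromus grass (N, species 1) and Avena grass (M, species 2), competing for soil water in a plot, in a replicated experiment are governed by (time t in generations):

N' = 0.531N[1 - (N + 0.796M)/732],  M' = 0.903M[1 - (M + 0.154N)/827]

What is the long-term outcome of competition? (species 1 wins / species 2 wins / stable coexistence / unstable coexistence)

stable coexistence

Compare the nullcline intercepts: K1/α12 = 732/0.796 = 920 > K2 = 827; K2/α21 = 827/0.154 = 5370 > K1 = 732.
Since both inequalities hold, each species can invade when rare, so the interior equilibrium is stable.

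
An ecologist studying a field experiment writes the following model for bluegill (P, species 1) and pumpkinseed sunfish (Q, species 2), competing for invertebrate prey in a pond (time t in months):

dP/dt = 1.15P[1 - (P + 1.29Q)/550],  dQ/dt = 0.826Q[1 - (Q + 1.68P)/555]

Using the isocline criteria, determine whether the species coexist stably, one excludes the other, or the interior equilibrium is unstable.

unstable coexistence (outcome depends on initial conditions)

Compare the nullcline intercepts: K1/α12 = 550/1.29 = 426 < K2 = 555; K2/α21 = 555/1.68 = 330 < K1 = 550.
Since both are reversed, neither can invade when rare; the interior point is a saddle.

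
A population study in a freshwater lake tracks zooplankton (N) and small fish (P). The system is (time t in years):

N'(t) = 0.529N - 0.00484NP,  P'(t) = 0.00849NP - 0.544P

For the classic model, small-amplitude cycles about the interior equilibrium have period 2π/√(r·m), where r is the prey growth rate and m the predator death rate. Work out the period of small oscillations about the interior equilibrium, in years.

T ≈ 11.7 years

Here r = 0.529 and m = 0.544, so r·m = 0.288.
ω = √0.288 = 0.536 per year, hence T = 2π/ω ≈ 11.7 years.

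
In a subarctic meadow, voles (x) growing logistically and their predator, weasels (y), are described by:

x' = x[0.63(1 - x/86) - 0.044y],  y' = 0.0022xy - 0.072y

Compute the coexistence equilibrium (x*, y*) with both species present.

From dy/dt = 0 with y > 0: 0.0022x* = 0.072, so x* = 32.7.
Substitute into dx/dt = 0: 0.63(1 - 32.7/86) = 0.044y*.
The bracket is 0.619, giving y* = 0.39/0.044 = 8.87.

x* ≈ 32.7, y* ≈ 8.87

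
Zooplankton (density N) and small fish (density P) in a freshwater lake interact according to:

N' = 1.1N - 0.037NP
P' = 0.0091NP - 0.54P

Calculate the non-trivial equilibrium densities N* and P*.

Set dP/dt = 0 with P > 0: 0.0091N - 0.54 = 0, so N* = 0.54/0.0091 = 59.3.
Set dN/dt = 0 with N > 0: 1.1 - 0.037P = 0, so P* = 1.1/0.037 = 29.7.

N* ≈ 59.3, P* ≈ 29.7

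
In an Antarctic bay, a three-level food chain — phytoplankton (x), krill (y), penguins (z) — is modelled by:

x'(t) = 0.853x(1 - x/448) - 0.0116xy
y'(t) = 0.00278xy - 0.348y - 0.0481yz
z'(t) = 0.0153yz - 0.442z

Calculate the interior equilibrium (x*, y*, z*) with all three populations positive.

x* ≈ 272, y* ≈ 28.9, z* ≈ 8.49

From dz/dt = 0: 0.0153y* = 0.442, so y* = 28.9.
From dx/dt = 0: 0.853(1 - x*/448) = 0.0116·28.9, giving x* = 448·(1 - 0.393) = 272.
From dy/dt = 0: 0.00278·272 - 0.348 = 0.0481z*, so z* = 0.408/0.0481 = 8.49.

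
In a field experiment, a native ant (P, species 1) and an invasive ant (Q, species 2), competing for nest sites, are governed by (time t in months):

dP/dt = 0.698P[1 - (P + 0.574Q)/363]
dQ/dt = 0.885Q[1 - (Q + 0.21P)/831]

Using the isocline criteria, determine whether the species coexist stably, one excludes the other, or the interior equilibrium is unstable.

Compare the nullcline intercepts: K1/α12 = 363/0.574 = 632 < K2 = 831; K2/α21 = 831/0.21 = 3960 > K1 = 363.
Since the inequalities point opposite ways, species 2 can invade but species 1 cannot.

species 2 excludes species 1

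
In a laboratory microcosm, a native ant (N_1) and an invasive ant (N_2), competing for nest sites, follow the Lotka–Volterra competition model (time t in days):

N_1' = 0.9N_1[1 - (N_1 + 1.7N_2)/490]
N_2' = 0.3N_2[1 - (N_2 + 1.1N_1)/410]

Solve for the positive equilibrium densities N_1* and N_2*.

Setting both brackets to zero gives the nullclines N_1 + 1.7N_2 = 490 and 1.1N_1 + N_2 = 410.
Substituting N_2 = 410 - 1.1N_1 into the first: N_1(1 - 1.7·1.1) = 490 - 1.7·410.
So N_1* = -207/-0.87 = 238, and then N_2* = 410 - 1.1·238 = 148.

N_1* ≈ 238, N_2* ≈ 148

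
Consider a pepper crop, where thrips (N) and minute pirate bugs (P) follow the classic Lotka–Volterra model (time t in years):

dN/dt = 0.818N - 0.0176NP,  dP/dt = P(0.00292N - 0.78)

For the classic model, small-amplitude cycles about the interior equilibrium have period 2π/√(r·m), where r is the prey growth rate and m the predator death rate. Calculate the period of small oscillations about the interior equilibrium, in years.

Here r = 0.818 and m = 0.78, so r·m = 0.638.
ω = √0.638 = 0.799 per year, hence T = 2π/ω ≈ 7.87 years.

T ≈ 7.87 years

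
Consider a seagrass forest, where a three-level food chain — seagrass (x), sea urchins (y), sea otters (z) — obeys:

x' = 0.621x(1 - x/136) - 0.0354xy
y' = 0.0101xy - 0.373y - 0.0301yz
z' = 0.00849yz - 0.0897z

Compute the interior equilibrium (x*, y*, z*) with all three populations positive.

x* ≈ 54.1, y* ≈ 10.6, z* ≈ 5.76

From dz/dt = 0: 0.00849y* = 0.0897, so y* = 10.6.
From dx/dt = 0: 0.621(1 - x*/136) = 0.0354·10.6, giving x* = 136·(1 - 0.602) = 54.1.
From dy/dt = 0: 0.0101·54.1 - 0.373 = 0.0301z*, so z* = 0.173/0.0301 = 5.76.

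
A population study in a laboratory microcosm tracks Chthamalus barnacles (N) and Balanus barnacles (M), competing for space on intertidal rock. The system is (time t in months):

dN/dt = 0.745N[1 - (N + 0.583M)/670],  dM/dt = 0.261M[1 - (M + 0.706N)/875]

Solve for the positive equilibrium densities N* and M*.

Setting both brackets to zero gives the nullclines N + 0.583M = 670 and 0.706N + M = 875.
Substituting M = 875 - 0.706N into the first: N(1 - 0.583·0.706) = 670 - 0.583·875.
So N* = 160/0.588 = 272, and then M* = 875 - 0.706·272 = 683.

N* ≈ 272, M* ≈ 683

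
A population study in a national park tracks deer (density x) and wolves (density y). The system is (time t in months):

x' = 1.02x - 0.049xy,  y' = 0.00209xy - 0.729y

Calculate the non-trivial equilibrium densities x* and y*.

x* ≈ 349, y* ≈ 20.8

Set dy/dt = 0 with y > 0: 0.00209x - 0.729 = 0, so x* = 0.729/0.00209 = 349.
Set dx/dt = 0 with x > 0: 1.02 - 0.049y = 0, so y* = 1.02/0.049 = 20.8.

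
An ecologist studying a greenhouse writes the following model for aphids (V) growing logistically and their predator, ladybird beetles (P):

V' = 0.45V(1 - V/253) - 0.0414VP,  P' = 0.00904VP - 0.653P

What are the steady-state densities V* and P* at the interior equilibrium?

From dP/dt = 0 with P > 0: 0.00904V* = 0.653, so V* = 72.2.
Substitute into dV/dt = 0: 0.45(1 - 72.2/253) = 0.0414P*.
The bracket is 0.714, giving P* = 0.322/0.0414 = 7.77.

V* ≈ 72.2, P* ≈ 7.77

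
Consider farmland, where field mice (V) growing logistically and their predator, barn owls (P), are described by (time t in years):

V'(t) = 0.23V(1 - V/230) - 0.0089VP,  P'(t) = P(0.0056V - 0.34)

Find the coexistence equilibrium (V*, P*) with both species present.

From dP/dt = 0 with P > 0: 0.0056V* = 0.34, so V* = 60.7.
Substitute into dV/dt = 0: 0.23(1 - 60.7/230) = 0.0089P*.
The bracket is 0.736, giving P* = 0.169/0.0089 = 19.

V* ≈ 60.7, P* ≈ 19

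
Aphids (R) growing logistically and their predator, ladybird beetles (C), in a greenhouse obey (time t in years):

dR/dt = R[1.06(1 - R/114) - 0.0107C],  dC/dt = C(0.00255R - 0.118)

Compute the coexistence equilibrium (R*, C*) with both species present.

From dC/dt = 0 with C > 0: 0.00255R* = 0.118, so R* = 46.3.
Substitute into dR/dt = 0: 1.06(1 - 46.3/114) = 0.0107C*.
The bracket is 0.594, giving C* = 0.63/0.0107 = 58.9.

R* ≈ 46.3, C* ≈ 58.9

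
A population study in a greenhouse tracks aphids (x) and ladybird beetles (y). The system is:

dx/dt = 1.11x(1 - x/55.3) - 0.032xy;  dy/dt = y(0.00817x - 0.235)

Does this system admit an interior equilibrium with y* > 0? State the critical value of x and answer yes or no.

Threshold x = 28.8; K > 28.8, so yes, the predator persists.

The predator equation gives dy/dt > 0 only when x > 0.235/0.00817 = 28.8.
Without the predator, x → K = 55.3. Since 55.3 > 28.8, the predator can invade and persist.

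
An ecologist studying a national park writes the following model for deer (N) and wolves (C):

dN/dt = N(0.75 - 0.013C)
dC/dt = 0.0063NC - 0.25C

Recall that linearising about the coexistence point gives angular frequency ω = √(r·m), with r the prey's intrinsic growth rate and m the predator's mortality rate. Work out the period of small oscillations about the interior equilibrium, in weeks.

T ≈ 14.5 weeks

Here r = 0.75 and m = 0.25, so r·m = 0.188.
ω = √0.188 = 0.433 per week, hence T = 2π/ω ≈ 14.5 weeks.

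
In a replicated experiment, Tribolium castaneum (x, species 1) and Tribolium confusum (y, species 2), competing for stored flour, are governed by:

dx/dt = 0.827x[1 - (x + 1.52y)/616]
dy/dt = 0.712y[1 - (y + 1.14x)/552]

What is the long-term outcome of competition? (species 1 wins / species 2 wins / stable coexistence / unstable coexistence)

Compare the nullcline intercepts: K1/α12 = 616/1.52 = 405 < K2 = 552; K2/α21 = 552/1.14 = 484 < K1 = 616.
Since both are reversed, neither can invade when rare; the interior point is a saddle.

unstable coexistence (outcome depends on initial conditions)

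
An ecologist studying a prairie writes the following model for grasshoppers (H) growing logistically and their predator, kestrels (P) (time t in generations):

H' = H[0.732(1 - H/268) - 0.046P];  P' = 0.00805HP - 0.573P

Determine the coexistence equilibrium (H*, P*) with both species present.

H* ≈ 71.2, P* ≈ 11.7

From dP/dt = 0 with P > 0: 0.00805H* = 0.573, so H* = 71.2.
Substitute into dH/dt = 0: 0.732(1 - 71.2/268) = 0.046P*.
The bracket is 0.734, giving P* = 0.538/0.046 = 11.7.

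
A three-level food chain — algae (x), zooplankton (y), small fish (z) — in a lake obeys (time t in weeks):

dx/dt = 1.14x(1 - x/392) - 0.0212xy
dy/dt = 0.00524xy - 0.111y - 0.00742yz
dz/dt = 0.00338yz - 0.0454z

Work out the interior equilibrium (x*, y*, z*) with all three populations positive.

From dz/dt = 0: 0.00338y* = 0.0454, so y* = 13.4.
From dx/dt = 0: 1.14(1 - x*/392) = 0.0212·13.4, giving x* = 392·(1 - 0.25) = 294.
From dy/dt = 0: 0.00524·294 - 0.111 = 0.00742z*, so z* = 1.43/0.00742 = 193.

x* ≈ 294, y* ≈ 13.4, z* ≈ 193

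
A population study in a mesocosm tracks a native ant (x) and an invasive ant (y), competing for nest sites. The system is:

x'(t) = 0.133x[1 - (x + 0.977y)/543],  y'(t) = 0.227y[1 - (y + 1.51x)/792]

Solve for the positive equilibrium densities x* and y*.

x* ≈ 486, y* ≈ 58.8

Setting both brackets to zero gives the nullclines x + 0.977y = 543 and 1.51x + y = 792.
Substituting y = 792 - 1.51x into the first: x(1 - 0.977·1.51) = 543 - 0.977·792.
So x* = -231/-0.475 = 486, and then y* = 792 - 1.51·486 = 58.8.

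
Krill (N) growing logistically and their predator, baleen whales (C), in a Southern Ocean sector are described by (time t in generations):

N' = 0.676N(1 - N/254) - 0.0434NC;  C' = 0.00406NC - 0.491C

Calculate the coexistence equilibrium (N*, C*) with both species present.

N* ≈ 121, C* ≈ 8.16

From dC/dt = 0 with C > 0: 0.00406N* = 0.491, so N* = 121.
Substitute into dN/dt = 0: 0.676(1 - 121/254) = 0.0434C*.
The bracket is 0.524, giving C* = 0.354/0.0434 = 8.16.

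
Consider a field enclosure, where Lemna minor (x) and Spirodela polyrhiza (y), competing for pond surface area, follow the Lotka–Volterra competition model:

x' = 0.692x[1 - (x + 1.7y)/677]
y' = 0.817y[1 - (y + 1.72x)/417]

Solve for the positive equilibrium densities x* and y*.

x* ≈ 16.6, y* ≈ 388

Setting both brackets to zero gives the nullclines x + 1.7y = 677 and 1.72x + y = 417.
Substituting y = 417 - 1.72x into the first: x(1 - 1.7·1.72) = 677 - 1.7·417.
So x* = -31.9/-1.92 = 16.6, and then y* = 417 - 1.72·16.6 = 388.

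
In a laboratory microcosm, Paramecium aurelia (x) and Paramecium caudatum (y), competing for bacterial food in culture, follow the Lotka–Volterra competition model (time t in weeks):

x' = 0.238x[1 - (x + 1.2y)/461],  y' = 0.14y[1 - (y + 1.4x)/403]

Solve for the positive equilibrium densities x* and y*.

x* ≈ 33.2, y* ≈ 356

Setting both brackets to zero gives the nullclines x + 1.2y = 461 and 1.4x + y = 403.
Substituting y = 403 - 1.4x into the first: x(1 - 1.2·1.4) = 461 - 1.2·403.
So x* = -22.6/-0.68 = 33.2, and then y* = 403 - 1.4·33.2 = 356.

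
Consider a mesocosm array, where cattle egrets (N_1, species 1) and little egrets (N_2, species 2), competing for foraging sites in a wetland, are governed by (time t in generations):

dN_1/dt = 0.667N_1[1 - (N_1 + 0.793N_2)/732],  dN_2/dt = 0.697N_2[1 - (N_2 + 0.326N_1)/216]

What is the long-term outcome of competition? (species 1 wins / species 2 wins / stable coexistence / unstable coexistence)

Compare the nullcline intercepts: K1/α12 = 732/0.793 = 923 > K2 = 216; K2/α21 = 216/0.326 = 663 < K1 = 732.
Since the inequalities point opposite ways, species 1 can invade but species 2 cannot.

species 1 excludes species 2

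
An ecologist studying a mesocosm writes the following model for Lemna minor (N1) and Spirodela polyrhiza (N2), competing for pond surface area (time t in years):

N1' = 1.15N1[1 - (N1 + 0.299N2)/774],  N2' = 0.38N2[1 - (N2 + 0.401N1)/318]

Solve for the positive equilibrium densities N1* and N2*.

N1* ≈ 771, N2* ≈ 8.66

Setting both brackets to zero gives the nullclines N1 + 0.299N2 = 774 and 0.401N1 + N2 = 318.
Substituting N2 = 318 - 0.401N1 into the first: N1(1 - 0.299·0.401) = 774 - 0.299·318.
So N1* = 679/0.88 = 771, and then N2* = 318 - 0.401·771 = 8.66.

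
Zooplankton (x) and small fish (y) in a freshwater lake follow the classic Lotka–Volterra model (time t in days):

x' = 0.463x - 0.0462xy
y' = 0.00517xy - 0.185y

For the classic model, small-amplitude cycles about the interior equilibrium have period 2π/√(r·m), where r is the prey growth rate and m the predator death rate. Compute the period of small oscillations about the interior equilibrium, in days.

Here r = 0.463 and m = 0.185, so r·m = 0.0857.
ω = √0.0857 = 0.293 per day, hence T = 2π/ω ≈ 21.5 days.

T ≈ 21.5 days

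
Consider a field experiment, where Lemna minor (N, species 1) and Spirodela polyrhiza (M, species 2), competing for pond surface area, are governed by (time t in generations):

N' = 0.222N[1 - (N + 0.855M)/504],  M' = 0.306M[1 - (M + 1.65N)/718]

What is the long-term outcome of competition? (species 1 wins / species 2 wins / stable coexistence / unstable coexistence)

unstable coexistence (outcome depends on initial conditions)

Compare the nullcline intercepts: K1/α12 = 504/0.855 = 589 < K2 = 718; K2/α21 = 718/1.65 = 435 < K1 = 504.
Since both are reversed, neither can invade when rare; the interior point is a saddle.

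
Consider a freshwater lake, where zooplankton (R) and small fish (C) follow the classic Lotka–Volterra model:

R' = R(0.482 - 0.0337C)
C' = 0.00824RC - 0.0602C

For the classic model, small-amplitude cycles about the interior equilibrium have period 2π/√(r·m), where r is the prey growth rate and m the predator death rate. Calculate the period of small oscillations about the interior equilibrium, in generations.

T ≈ 36.9 generations

Here r = 0.482 and m = 0.0602, so r·m = 0.029.
ω = √0.029 = 0.17 per generation, hence T = 2π/ω ≈ 36.9 generations.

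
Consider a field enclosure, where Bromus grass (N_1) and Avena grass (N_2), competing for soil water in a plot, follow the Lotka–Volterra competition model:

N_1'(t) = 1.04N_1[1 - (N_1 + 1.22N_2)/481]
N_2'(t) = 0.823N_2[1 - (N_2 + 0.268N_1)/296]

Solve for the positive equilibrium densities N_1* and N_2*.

Setting both brackets to zero gives the nullclines N_1 + 1.22N_2 = 481 and 0.268N_1 + N_2 = 296.
Substituting N_2 = 296 - 0.268N_1 into the first: N_1(1 - 1.22·0.268) = 481 - 1.22·296.
So N_1* = 120/0.673 = 178, and then N_2* = 296 - 0.268·178 = 248.

N_1* ≈ 178, N_2* ≈ 248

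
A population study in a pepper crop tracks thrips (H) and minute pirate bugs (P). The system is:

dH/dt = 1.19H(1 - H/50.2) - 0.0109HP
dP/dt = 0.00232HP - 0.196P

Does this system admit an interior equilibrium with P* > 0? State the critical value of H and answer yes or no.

Threshold H = 84.5; K < 84.5, so no, the predator goes extinct.

The predator equation gives dP/dt > 0 only when H > 0.196/0.00232 = 84.5.
Without the predator, H → K = 50.2. Since 50.2 < 84.5, the predator cannot invade.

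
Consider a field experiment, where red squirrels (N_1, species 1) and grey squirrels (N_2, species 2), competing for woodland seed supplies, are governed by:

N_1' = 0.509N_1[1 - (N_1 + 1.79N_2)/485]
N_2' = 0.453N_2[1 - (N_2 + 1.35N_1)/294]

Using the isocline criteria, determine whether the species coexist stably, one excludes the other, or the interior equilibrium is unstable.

Compare the nullcline intercepts: K1/α12 = 485/1.79 = 271 < K2 = 294; K2/α21 = 294/1.35 = 218 < K1 = 485.
Since both are reversed, neither can invade when rare; the interior point is a saddle.

unstable coexistence (outcome depends on initial conditions)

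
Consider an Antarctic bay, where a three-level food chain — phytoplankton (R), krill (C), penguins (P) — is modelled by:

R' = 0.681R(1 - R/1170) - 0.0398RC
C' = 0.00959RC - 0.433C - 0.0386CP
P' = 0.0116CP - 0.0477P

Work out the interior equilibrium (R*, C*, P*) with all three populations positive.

R* ≈ 889, C* ≈ 4.11, P* ≈ 210

From dP/dt = 0: 0.0116C* = 0.0477, so C* = 4.11.
From dR/dt = 0: 0.681(1 - R*/1170) = 0.0398·4.11, giving R* = 1170·(1 - 0.24) = 889.
From dC/dt = 0: 0.00959·889 - 0.433 = 0.0386P*, so P* = 8.09/0.0386 = 210.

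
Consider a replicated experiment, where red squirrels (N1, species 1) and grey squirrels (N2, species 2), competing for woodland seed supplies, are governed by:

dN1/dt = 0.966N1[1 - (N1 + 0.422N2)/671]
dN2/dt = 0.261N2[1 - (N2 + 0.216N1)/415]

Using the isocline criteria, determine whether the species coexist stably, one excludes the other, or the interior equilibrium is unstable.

Compare the nullcline intercepts: K1/α12 = 671/0.422 = 1590 > K2 = 415; K2/α21 = 415/0.216 = 1920 > K1 = 671.
Since both inequalities hold, each species can invade when rare, so the interior equilibrium is stable.

stable coexistence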